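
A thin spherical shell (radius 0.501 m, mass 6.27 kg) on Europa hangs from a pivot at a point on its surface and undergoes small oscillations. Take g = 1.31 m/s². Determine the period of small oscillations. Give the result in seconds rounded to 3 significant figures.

I_cm = (2/3)mr² = 1.049 kg·m². The pivot is at distance d = 0.501 m from the centre of mass.
By the parallel-axis theorem, I = I_cm + md² = 1.049 + 1.574 = 2.623 kg·m².
T = 2π√(I/(mgd)) = 2π√(2.623/(6.27 × 1.31 × 0.501)) = 5.02 s.

5.02 s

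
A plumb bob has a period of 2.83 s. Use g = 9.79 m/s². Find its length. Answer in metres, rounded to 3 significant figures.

1.99 m

From T = 2π√(L/g), L = gT²/(4π²) = 9.79 × 2.830²/(4π²) = 1.99 m.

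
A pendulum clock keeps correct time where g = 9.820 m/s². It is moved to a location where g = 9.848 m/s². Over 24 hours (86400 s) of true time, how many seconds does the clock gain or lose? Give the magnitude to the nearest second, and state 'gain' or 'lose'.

gain 123 s

The clock's period scales as T ∝ 1/√g, so T'/T = √(9.820/9.848) = 0.998577.
In 86400 s of true time the clock registers 86400/0.998577 = 86523.1 s, so it gains 123 s.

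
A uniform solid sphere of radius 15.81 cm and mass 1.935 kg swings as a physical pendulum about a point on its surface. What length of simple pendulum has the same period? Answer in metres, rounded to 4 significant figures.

0.2213 m

The equivalent simple-pendulum length is L_eq = I/(md), where I is about the pivot and d = 0.15810 m.
I_cm = (2/5)mR² = 0.019347 kg·m², so I = I_cm + md² = 0.019347 + 0.048367 = 0.067713 kg·m².
L_eq = 0.067713/(1.935 × 0.15810) = 0.2213 m.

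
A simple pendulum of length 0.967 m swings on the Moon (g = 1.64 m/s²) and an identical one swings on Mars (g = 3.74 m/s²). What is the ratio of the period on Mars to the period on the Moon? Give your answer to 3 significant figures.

T ∝ 1/√g, so T₂/T₁ = √(g₁/g₂) = √(1.64/3.74) = 0.662.

0.662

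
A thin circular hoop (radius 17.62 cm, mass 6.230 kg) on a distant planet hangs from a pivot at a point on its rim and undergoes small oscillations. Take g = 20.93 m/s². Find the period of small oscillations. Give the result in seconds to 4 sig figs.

I_cm = mr² = 0.19342 kg·m². The pivot is at distance d = 0.1762 m from the centre of mass.
By the parallel-axis theorem, I = I_cm + md² = 0.19342 + 0.19342 = 0.38684 kg·m².
T = 2π√(I/(mgd)) = 2π√(0.38684/(6.230 × 20.93 × 0.1762)) = 0.8153 s.

0.8153 s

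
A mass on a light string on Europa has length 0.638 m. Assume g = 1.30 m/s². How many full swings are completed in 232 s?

52

T = 2π√(L/g) = 2π√(0.638/1.30) = 4.402 s.
Number of complete oscillations = ⌊232/4.402⌋ = ⌊52.71⌋ = 52.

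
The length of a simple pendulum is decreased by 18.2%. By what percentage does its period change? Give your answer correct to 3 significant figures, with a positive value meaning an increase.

-9.56%

T ∝ √L, so T'/T = √(0.8180) = 0.9044.
Percentage change in T = (0.9044 − 1) × 100% = -9.56%.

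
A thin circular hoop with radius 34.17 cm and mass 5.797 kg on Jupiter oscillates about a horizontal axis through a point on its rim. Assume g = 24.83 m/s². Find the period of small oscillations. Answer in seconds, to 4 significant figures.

1.042 s

I_cm = mr² = 0.67685 kg·m². The pivot is at distance d = 0.3417 m from the centre of mass.
By the parallel-axis theorem, I = I_cm + md² = 0.67685 + 0.67685 = 1.3537 kg·m².
T = 2π√(I/(mgd)) = 2π√(1.3537/(5.797 × 24.83 × 0.3417)) = 1.042 s.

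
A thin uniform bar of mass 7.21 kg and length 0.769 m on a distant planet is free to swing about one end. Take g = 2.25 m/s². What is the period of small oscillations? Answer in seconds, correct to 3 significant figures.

3.00 s

For a physical pendulum T = 2π√(I/(mgd)), with d = 0.3845 m from pivot to centre of mass.
I_cm = mL²/12 = 7.21 × 0.769²/12 = 0.3553 kg·m²; I = I_cm + md² = 0.3553 + 7.21 × 0.3845² = 1.421 kg·m².
T = 2π√(1.421/(7.21 × 2.25 × 0.3845)) = 3.00 s.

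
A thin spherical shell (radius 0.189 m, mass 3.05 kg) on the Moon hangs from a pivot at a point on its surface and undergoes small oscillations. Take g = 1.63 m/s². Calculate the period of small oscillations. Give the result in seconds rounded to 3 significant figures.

I_cm = (2/3)mr² = 0.07263 kg·m². The pivot is at distance d = 0.189 m from the centre of mass.
By the parallel-axis theorem, I = I_cm + md² = 0.07263 + 0.1089 = 0.1816 kg·m².
T = 2π√(I/(mgd)) = 2π√(0.1816/(3.05 × 1.63 × 0.189)) = 2.76 s.

2.76 s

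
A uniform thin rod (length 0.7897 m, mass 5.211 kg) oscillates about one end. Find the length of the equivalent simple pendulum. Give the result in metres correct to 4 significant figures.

The equivalent simple-pendulum length is L_eq = I/(md), where I is about the pivot and d = 0.39485 m.
I_cm = (1/12)mL² = 0.27081 kg·m², so I = I_cm + md² = 0.27081 + 0.81243 = 1.0832 kg·m².
L_eq = 1.0832/(5.211 × 0.39485) = 0.5265 m.

0.5265 m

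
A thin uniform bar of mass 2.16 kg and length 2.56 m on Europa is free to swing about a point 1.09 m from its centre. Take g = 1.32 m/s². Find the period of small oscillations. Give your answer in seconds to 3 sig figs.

For a physical pendulum T = 2π√(I/(mgd)), with d = 1.090 m from pivot to centre of mass.
I_cm = mL²/12 = 2.16 × 2.56²/12 = 1.180 kg·m²; I = I_cm + md² = 1.180 + 2.16 × 1.090² = 3.746 kg·m².
T = 2π√(3.746/(2.16 × 1.32 × 1.090)) = 6.90 s.

6.90 s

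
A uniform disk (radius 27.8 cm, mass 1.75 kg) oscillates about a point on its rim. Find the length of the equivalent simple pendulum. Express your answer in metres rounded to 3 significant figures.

0.417 m

The equivalent simple-pendulum length is L_eq = I/(md), where I is about the pivot and d = 0.2780 m.
I_cm = ½mR² = 0.06762 kg·m², so I = I_cm + md² = 0.06762 + 0.1352 = 0.2029 kg·m².
L_eq = 0.2029/(1.75 × 0.2780) = 0.417 m.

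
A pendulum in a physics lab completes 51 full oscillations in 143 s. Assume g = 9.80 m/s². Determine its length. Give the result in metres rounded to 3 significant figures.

1.95 m

T = 143/51 = 2.804 s.
From T = 2π√(L/g), L = gT²/(4π²) = 9.80 × 2.804²/(4π²) = 1.95 m.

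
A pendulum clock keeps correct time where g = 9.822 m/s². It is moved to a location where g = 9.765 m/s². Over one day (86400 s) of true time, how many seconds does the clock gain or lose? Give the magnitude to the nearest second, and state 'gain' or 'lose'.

The clock's period scales as T ∝ 1/√g, so T'/T = √(9.822/9.765) = 1.00291.
In 86400 s of true time the clock registers 86400/1.00291 = 86148.9 s, so it loses 251 s.

lose 251 s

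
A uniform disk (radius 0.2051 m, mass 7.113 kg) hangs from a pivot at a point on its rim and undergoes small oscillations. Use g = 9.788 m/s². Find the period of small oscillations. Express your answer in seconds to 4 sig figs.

I_cm = ½mr² = 0.14961 kg·m². The pivot is at distance d = 0.2051 m from the centre of mass.
By the parallel-axis theorem, I = I_cm + md² = 0.14961 + 0.29922 = 0.44882 kg·m².
T = 2π√(I/(mgd)) = 2π√(0.44882/(7.113 × 9.788 × 0.2051)) = 1.114 s.

1.114 s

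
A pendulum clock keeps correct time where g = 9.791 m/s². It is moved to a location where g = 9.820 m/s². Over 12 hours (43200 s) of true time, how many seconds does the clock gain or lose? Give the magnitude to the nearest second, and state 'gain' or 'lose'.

The clock's period scales as T ∝ 1/√g, so T'/T = √(9.791/9.820) = 0.998522.
In 43200 s of true time the clock registers 43200/0.998522 = 43263.9 s, so it gains 64 s.

gain 64 s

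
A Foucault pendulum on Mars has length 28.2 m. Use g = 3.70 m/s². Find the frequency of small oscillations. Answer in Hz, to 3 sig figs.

T = 2π√(L/g) = 2π√(28.2/3.70) = 17.35 s, so f = 1/T = 0.0576 Hz.

0.0576 Hz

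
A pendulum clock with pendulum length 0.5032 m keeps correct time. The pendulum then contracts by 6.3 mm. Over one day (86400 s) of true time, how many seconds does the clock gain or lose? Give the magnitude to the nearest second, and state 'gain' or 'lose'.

gain 546 s

T ∝ √L, so T'/T = √(0.49690/0.5032) = 0.993720.
In 86400 s of true time the clock registers 86400/0.993720 = 86946.0 s, so it gains 546 s.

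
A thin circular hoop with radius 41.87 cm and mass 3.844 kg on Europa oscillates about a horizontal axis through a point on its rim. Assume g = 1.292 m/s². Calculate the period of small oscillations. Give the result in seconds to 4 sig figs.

5.058 s

I_cm = mr² = 0.67389 kg·m². The pivot is at distance d = 0.4187 m from the centre of mass.
By the parallel-axis theorem, I = I_cm + md² = 0.67389 + 0.67389 = 1.3478 kg·m².
T = 2π√(I/(mgd)) = 2π√(1.3478/(3.844 × 1.292 × 0.4187)) = 5.058 s.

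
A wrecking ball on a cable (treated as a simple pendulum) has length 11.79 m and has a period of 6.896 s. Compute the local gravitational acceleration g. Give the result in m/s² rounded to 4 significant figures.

9.788 m/s²

From T = 2π√(L/g), g = 4π²L/T² = 4π² × 11.79/6.8960² = 9.788 m/s².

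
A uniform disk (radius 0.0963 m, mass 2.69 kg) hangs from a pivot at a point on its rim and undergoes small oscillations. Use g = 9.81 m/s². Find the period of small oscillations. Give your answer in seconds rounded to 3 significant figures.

I_cm = ½mr² = 0.01247 kg·m². The pivot is at distance d = 0.0963 m from the centre of mass.
By the parallel-axis theorem, I = I_cm + md² = 0.01247 + 0.02495 = 0.03742 kg·m².
T = 2π√(I/(mgd)) = 2π√(0.03742/(2.69 × 9.81 × 0.0963)) = 0.762 s.

0.762 s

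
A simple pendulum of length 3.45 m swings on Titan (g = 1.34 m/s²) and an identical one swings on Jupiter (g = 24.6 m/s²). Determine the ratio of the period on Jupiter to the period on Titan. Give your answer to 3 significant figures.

0.233

T ∝ 1/√g, so T₂/T₁ = √(g₁/g₂) = √(1.34/24.6) = 0.233.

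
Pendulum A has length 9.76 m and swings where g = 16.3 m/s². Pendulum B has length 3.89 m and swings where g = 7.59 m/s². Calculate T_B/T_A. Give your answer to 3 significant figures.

T = 2π√(L/g), so T_B/T_A = √((L_B/g_B)/(L_A/g_A)) = √((3.89/7.59)/(9.76/16.3)) = 0.925.

0.925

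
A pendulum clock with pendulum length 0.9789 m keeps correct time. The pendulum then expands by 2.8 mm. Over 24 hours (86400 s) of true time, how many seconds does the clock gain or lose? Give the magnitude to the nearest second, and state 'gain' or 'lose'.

T ∝ √L, so T'/T = √(0.98170/0.9789) = 1.00143.
In 86400 s of true time the clock registers 86400/1.00143 = 86276.7 s, so it loses 123 s.

lose 123 s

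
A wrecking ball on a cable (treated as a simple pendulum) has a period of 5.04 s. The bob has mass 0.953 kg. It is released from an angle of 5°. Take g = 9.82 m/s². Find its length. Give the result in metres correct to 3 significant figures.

From T = 2π√(L/g), L = gT²/(4π²) = 9.82 × 5.040²/(4π²) = 6.32 m.

6.32 m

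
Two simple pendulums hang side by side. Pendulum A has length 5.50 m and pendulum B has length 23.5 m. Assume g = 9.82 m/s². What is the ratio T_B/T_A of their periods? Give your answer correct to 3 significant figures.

T ∝ √L, so T_B/T_A = √(L_B/L_A) = √(23.5/5.50) = 2.07.

2.07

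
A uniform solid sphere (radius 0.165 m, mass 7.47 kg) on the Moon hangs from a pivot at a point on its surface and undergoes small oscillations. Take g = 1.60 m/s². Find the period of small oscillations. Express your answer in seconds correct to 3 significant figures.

I_cm = (2/5)mr² = 0.08135 kg·m². The pivot is at distance d = 0.165 m from the centre of mass.
By the parallel-axis theorem, I = I_cm + md² = 0.08135 + 0.2034 = 0.2847 kg·m².
T = 2π√(I/(mgd)) = 2π√(0.2847/(7.47 × 1.60 × 0.165)) = 2.39 s.

2.39 s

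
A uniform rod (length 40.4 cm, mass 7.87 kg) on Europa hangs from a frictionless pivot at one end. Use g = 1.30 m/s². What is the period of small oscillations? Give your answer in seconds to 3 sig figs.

2.86 s

For a physical pendulum T = 2π√(I/(mgd)), with d = 0.2020 m from pivot to centre of mass.
I_cm = mL²/12 = 7.87 × 0.404²/12 = 0.1070 kg·m²; I = I_cm + md² = 0.1070 + 7.87 × 0.2020² = 0.4282 kg·m².
T = 2π√(0.4282/(7.87 × 1.30 × 0.2020)) = 2.86 s.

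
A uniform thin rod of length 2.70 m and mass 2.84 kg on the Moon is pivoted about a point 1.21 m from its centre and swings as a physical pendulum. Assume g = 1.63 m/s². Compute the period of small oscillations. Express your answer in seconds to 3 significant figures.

6.44 s

For a physical pendulum T = 2π√(I/(mgd)), with d = 1.210 m from pivot to centre of mass.
I_cm = mL²/12 = 2.84 × 2.70²/12 = 1.725 kg·m²; I = I_cm + md² = 1.725 + 2.84 × 1.210² = 5.883 kg·m².
T = 2π√(5.883/(2.84 × 1.63 × 1.210)) = 6.44 s.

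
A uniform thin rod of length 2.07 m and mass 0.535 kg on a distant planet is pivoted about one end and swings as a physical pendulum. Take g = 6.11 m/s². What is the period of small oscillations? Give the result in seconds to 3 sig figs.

2.99 s

For a physical pendulum T = 2π√(I/(mgd)), with d = 1.035 m from pivot to centre of mass.
I_cm = mL²/12 = 0.535 × 2.07²/12 = 0.1910 kg·m²; I = I_cm + md² = 0.1910 + 0.535 × 1.035² = 0.7641 kg·m².
T = 2π√(0.7641/(0.535 × 6.11 × 1.035)) = 2.99 s.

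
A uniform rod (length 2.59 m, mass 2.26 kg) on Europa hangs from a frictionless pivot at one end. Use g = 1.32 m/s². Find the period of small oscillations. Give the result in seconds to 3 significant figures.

For a physical pendulum T = 2π√(I/(mgd)), with d = 1.295 m from pivot to centre of mass.
I_cm = mL²/12 = 2.26 × 2.59²/12 = 1.263 kg·m²; I = I_cm + md² = 1.263 + 2.26 × 1.295² = 5.053 kg·m².
T = 2π√(5.053/(2.26 × 1.32 × 1.295)) = 7.19 s.

7.19 s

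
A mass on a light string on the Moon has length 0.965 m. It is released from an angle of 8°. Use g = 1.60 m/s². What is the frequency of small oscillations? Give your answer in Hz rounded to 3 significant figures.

0.205 Hz

T = 2π√(L/g) = 2π√(0.965/1.60) = 4.880 s, so f = 1/T = 0.205 Hz.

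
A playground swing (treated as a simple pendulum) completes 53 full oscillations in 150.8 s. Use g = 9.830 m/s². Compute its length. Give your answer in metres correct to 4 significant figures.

T = 150.8/53 = 2.8453 s.
From T = 2π√(L/g), L = gT²/(4π²) = 9.830 × 2.8453²/(4π²) = 2.016 m.

2.016 m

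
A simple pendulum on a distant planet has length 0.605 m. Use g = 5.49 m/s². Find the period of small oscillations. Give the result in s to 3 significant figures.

2.09 s

T = 2π√(L/g) = 2π√(0.605/5.49) = 2π × 0.3320 = 2.09 s.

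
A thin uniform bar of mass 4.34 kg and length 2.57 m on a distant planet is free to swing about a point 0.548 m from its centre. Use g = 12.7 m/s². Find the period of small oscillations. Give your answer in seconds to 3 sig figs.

For a physical pendulum T = 2π√(I/(mgd)), with d = 0.5480 m from pivot to centre of mass.
I_cm = mL²/12 = 4.34 × 2.57²/12 = 2.389 kg·m²; I = I_cm + md² = 2.389 + 4.34 × 0.5480² = 3.692 kg·m².
T = 2π√(3.692/(4.34 × 12.7 × 0.5480)) = 2.20 s.

2.20 s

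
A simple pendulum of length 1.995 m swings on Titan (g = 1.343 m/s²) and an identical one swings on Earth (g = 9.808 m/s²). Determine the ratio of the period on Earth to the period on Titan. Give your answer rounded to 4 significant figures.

T ∝ 1/√g, so T₂/T₁ = √(g₁/g₂) = √(1.343/9.808) = 0.3700.

0.3700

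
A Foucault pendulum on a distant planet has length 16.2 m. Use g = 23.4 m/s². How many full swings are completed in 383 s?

T = 2π√(L/g) = 2π√(16.2/23.4) = 5.228 s.
Number of complete oscillations = ⌊383/5.228⌋ = ⌊73.26⌋ = 73.

73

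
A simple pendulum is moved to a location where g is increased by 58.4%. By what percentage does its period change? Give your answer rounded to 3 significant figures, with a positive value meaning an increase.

-20.5%

T ∝ 1/√g, so T'/T = 1/√(1.584) = 0.7946.
Percentage change in T = (0.7946 − 1) × 100% = -20.5%.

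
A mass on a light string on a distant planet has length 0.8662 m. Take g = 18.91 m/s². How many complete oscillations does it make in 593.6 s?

441

T = 2π√(L/g) = 2π√(0.8662/18.91) = 1.3448 s.
Number of complete oscillations = ⌊593.6/1.3448⌋ = ⌊441.42⌋ = 441.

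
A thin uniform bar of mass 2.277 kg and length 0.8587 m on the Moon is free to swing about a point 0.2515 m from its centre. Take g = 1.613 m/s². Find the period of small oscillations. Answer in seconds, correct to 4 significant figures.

3.484 s

For a physical pendulum T = 2π√(I/(mgd)), with d = 0.25150 m from pivot to centre of mass.
I_cm = mL²/12 = 2.277 × 0.8587²/12 = 0.13992 kg·m²; I = I_cm + md² = 0.13992 + 2.277 × 0.25150² = 0.28394 kg·m².
T = 2π√(0.28394/(2.277 × 1.613 × 0.25150)) = 3.484 s.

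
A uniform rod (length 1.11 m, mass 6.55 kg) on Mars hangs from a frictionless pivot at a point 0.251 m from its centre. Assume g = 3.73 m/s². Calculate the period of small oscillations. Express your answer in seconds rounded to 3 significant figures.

For a physical pendulum T = 2π√(I/(mgd)), with d = 0.2510 m from pivot to centre of mass.
I_cm = mL²/12 = 6.55 × 1.11²/12 = 0.6725 kg·m²; I = I_cm + md² = 0.6725 + 6.55 × 0.2510² = 1.085 kg·m².
T = 2π√(1.085/(6.55 × 3.73 × 0.2510)) = 2.64 s.

2.64 s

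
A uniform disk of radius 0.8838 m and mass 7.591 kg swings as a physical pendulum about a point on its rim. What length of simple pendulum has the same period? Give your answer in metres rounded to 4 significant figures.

1.326 m

The equivalent simple-pendulum length is L_eq = I/(md), where I is about the pivot and d = 0.88380 m.
I_cm = ½mR² = 2.9647 kg·m², so I = I_cm + md² = 2.9647 + 5.9293 = 8.8940 kg·m².
L_eq = 8.8940/(7.591 × 0.88380) = 1.326 m.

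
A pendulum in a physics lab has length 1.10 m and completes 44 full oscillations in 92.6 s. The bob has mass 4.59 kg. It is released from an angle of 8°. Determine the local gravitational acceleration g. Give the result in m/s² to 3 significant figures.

T = 92.6/44 = 2.105 s.
From T = 2π√(L/g), g = 4π²L/T² = 4π² × 1.10/2.105² = 9.80 m/s².

9.80 m/s²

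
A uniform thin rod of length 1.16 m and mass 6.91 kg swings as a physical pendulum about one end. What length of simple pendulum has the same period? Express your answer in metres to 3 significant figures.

0.773 m

The equivalent simple-pendulum length is L_eq = I/(md), where I is about the pivot and d = 0.5800 m.
I_cm = (1/12)mL² = 0.7748 kg·m², so I = I_cm + md² = 0.7748 + 2.325 = 3.099 kg·m².
L_eq = 3.099/(6.91 × 0.5800) = 0.773 m.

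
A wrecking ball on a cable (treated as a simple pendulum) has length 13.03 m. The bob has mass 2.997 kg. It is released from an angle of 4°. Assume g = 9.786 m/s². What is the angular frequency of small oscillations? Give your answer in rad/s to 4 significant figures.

ω = √(g/L) = √(9.786/13.03) = 0.8666 rad/s.

0.8666 rad/s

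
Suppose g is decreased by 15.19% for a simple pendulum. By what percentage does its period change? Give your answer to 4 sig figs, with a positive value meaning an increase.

T ∝ 1/√g, so T'/T = 1/√(0.84810) = 1.0859.
Percentage change in T = (1.0859 − 1) × 100% = 8.587%.

8.587%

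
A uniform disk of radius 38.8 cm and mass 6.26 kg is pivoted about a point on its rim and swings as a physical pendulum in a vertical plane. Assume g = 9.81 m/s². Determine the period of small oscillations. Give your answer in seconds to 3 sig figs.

I_cm = ½mr² = 0.4712 kg·m². The pivot is at distance d = 0.388 m from the centre of mass.
By the parallel-axis theorem, I = I_cm + md² = 0.4712 + 0.9424 = 1.414 kg·m².
T = 2π√(I/(mgd)) = 2π√(1.414/(6.26 × 9.81 × 0.388)) = 1.53 s.

1.53 s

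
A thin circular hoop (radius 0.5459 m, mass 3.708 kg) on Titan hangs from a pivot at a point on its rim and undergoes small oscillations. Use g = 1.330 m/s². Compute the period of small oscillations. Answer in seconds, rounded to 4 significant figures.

5.693 s

I_cm = mr² = 1.1050 kg·m². The pivot is at distance d = 0.5459 m from the centre of mass.
By the parallel-axis theorem, I = I_cm + md² = 1.1050 + 1.1050 = 2.2100 kg·m².
T = 2π√(I/(mgd)) = 2π√(2.2100/(3.708 × 1.330 × 0.5459)) = 5.693 s.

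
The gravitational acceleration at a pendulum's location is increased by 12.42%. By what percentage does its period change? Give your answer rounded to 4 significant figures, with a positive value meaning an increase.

-5.686%

T ∝ 1/√g, so T'/T = 1/√(1.1242) = 0.94314.
Percentage change in T = (0.94314 − 1) × 100% = -5.686%.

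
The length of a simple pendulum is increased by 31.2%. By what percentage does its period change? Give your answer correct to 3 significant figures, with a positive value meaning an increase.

14.5%

T ∝ √L, so T'/T = √(1.312) = 1.145.
Percentage change in T = (1.145 − 1) × 100% = 14.5%.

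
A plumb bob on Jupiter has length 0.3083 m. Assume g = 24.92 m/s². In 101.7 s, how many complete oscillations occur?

145

T = 2π√(L/g) = 2π√(0.3083/24.92) = 0.69886 s.
Number of complete oscillations = ⌊101.7/0.69886⌋ = ⌊145.52⌋ = 145.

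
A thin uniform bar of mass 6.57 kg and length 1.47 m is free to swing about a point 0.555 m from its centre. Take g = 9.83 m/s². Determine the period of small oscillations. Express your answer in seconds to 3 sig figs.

For a physical pendulum T = 2π√(I/(mgd)), with d = 0.5550 m from pivot to centre of mass.
I_cm = mL²/12 = 6.57 × 1.47²/12 = 1.183 kg·m²; I = I_cm + md² = 1.183 + 6.57 × 0.5550² = 3.207 kg·m².
T = 2π√(3.207/(6.57 × 9.83 × 0.5550)) = 1.88 s.

1.88 s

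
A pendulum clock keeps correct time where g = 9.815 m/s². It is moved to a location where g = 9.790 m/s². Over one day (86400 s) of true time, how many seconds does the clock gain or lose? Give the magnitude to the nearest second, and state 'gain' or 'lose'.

The clock's period scales as T ∝ 1/√g, so T'/T = √(9.815/9.790) = 1.00128.
In 86400 s of true time the clock registers 86400/1.00128 = 86289.9 s, so it loses 110 s.

lose 110 s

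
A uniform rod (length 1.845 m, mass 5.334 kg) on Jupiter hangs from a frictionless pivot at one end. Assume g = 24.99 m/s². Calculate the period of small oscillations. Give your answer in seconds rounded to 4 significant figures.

1.394 s

For a physical pendulum T = 2π√(I/(mgd)), with d = 0.92250 m from pivot to centre of mass.
I_cm = mL²/12 = 5.334 × 1.845²/12 = 1.5131 kg·m²; I = I_cm + md² = 1.5131 + 5.334 × 0.92250² = 6.0524 kg·m².
T = 2π√(6.0524/(5.334 × 24.99 × 0.92250)) = 1.394 s.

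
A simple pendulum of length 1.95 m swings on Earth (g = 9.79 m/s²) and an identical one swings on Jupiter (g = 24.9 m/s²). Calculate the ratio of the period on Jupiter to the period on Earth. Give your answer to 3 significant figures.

T ∝ 1/√g, so T₂/T₁ = √(g₁/g₂) = √(9.79/24.9) = 0.627.

0.627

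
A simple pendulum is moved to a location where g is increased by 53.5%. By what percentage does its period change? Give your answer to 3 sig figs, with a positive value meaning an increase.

T ∝ 1/√g, so T'/T = 1/√(1.535) = 0.8071.
Percentage change in T = (0.8071 − 1) × 100% = -19.3%.

-19.3%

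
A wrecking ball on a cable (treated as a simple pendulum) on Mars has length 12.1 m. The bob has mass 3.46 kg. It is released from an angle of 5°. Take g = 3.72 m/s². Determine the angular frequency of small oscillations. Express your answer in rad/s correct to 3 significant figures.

0.554 rad/s

ω = √(g/L) = √(3.72/12.1) = 0.554 rad/s.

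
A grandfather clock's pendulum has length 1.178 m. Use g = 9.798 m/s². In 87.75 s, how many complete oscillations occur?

T = 2π√(L/g) = 2π√(1.178/9.798) = 2.1786 s.
Number of complete oscillations = ⌊87.75/2.1786⌋ = ⌊40.278⌋ = 40.

40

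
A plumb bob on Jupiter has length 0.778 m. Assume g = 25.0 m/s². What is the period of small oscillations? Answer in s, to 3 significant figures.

1.11 s

T = 2π√(L/g) = 2π√(0.778/25.0) = 2π × 0.1764 = 1.11 s.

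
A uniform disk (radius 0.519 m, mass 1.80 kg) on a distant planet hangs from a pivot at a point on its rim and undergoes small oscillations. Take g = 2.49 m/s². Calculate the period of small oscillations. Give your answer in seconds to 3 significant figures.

3.51 s

I_cm = ½mr² = 0.2424 kg·m². The pivot is at distance d = 0.519 m from the centre of mass.
By the parallel-axis theorem, I = I_cm + md² = 0.2424 + 0.4848 = 0.7273 kg·m².
T = 2π√(I/(mgd)) = 2π√(0.7273/(1.80 × 2.49 × 0.519)) = 3.51 s.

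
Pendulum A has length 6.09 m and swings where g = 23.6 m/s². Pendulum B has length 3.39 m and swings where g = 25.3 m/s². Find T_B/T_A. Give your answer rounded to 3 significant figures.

T = 2π√(L/g), so T_B/T_A = √((L_B/g_B)/(L_A/g_A)) = √((3.39/25.3)/(6.09/23.6)) = 0.721.

0.721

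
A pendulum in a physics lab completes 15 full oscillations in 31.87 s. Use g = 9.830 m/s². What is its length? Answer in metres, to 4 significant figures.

T = 31.87/15 = 2.1247 s.
From T = 2π√(L/g), L = gT²/(4π²) = 9.830 × 2.1247²/(4π²) = 1.124 m.

1.124 m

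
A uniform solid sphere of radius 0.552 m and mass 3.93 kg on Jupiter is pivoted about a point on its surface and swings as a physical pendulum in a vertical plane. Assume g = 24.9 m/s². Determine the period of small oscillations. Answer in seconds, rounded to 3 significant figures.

I_cm = (2/5)mr² = 0.4790 kg·m². The pivot is at distance d = 0.552 m from the centre of mass.
By the parallel-axis theorem, I = I_cm + md² = 0.4790 + 1.197 = 1.676 kg·m².
T = 2π√(I/(mgd)) = 2π√(1.676/(3.93 × 24.9 × 0.552)) = 1.11 s.

1.11 s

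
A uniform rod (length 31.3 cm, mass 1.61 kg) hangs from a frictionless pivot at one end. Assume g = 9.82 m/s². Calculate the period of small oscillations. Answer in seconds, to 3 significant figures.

For a physical pendulum T = 2π√(I/(mgd)), with d = 0.1565 m from pivot to centre of mass.
I_cm = mL²/12 = 1.61 × 0.313²/12 = 0.01314 kg·m²; I = I_cm + md² = 0.01314 + 1.61 × 0.1565² = 0.05258 kg·m².
T = 2π√(0.05258/(1.61 × 9.82 × 0.1565)) = 0.916 s.

0.916 s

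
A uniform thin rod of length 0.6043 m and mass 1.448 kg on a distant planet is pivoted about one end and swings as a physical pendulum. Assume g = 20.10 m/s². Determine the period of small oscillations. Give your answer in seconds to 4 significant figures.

0.8895 s

For a physical pendulum T = 2π√(I/(mgd)), with d = 0.30215 m from pivot to centre of mass.
I_cm = mL²/12 = 1.448 × 0.6043²/12 = 0.044065 kg·m²; I = I_cm + md² = 0.044065 + 1.448 × 0.30215² = 0.17626 kg·m².
T = 2π√(0.17626/(1.448 × 20.10 × 0.30215)) = 0.8895 s.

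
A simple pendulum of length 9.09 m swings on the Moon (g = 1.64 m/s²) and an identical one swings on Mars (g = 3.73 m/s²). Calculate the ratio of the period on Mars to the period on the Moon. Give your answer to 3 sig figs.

T ∝ 1/√g, so T₂/T₁ = √(g₁/g₂) = √(1.64/3.73) = 0.663.

0.663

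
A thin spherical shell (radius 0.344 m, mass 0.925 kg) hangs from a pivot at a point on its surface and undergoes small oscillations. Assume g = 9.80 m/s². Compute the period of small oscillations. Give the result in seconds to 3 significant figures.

1.52 s

I_cm = (2/3)mr² = 0.07297 kg·m². The pivot is at distance d = 0.344 m from the centre of mass.
By the parallel-axis theorem, I = I_cm + md² = 0.07297 + 0.1095 = 0.1824 kg·m².
T = 2π√(I/(mgd)) = 2π√(0.1824/(0.925 × 9.80 × 0.344)) = 1.52 s.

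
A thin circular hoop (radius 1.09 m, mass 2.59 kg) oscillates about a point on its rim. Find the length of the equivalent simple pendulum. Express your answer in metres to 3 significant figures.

2.18 m

The equivalent simple-pendulum length is L_eq = I/(md), where I is about the pivot and d = 1.090 m.
I_cm = mR² = 3.077 kg·m², so I = I_cm + md² = 3.077 + 3.077 = 6.154 kg·m².
L_eq = 6.154/(2.59 × 1.090) = 2.18 m.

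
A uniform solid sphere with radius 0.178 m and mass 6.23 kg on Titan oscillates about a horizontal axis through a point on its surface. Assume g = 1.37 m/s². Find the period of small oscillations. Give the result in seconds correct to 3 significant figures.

I_cm = (2/5)mr² = 0.07896 kg·m². The pivot is at distance d = 0.178 m from the centre of mass.
By the parallel-axis theorem, I = I_cm + md² = 0.07896 + 0.1974 = 0.2763 kg·m².
T = 2π√(I/(mgd)) = 2π√(0.2763/(6.23 × 1.37 × 0.178)) = 2.68 s.

2.68 s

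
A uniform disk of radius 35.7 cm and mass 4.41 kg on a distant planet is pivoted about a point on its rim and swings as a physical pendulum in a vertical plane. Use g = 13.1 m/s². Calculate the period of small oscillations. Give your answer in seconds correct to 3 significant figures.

1.27 s

I_cm = ½mr² = 0.2810 kg·m². The pivot is at distance d = 0.357 m from the centre of mass.
By the parallel-axis theorem, I = I_cm + md² = 0.2810 + 0.5621 = 0.8431 kg·m².
T = 2π√(I/(mgd)) = 2π√(0.8431/(4.41 × 13.1 × 0.357)) = 1.27 s.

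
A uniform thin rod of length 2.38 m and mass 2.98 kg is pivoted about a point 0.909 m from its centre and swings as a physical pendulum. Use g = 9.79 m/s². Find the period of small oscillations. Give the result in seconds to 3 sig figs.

For a physical pendulum T = 2π√(I/(mgd)), with d = 0.9090 m from pivot to centre of mass.
I_cm = mL²/12 = 2.98 × 2.38²/12 = 1.407 kg·m²; I = I_cm + md² = 1.407 + 2.98 × 0.9090² = 3.869 kg·m².
T = 2π√(3.869/(2.98 × 9.79 × 0.9090)) = 2.40 s.

2.40 s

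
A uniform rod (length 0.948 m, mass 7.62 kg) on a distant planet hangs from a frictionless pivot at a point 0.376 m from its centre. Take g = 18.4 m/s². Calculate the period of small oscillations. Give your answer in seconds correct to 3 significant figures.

For a physical pendulum T = 2π√(I/(mgd)), with d = 0.3760 m from pivot to centre of mass.
I_cm = mL²/12 = 7.62 × 0.948²/12 = 0.5707 kg·m²; I = I_cm + md² = 0.5707 + 7.62 × 0.3760² = 1.648 kg·m².
T = 2π√(1.648/(7.62 × 18.4 × 0.3760)) = 1.11 s.

1.11 s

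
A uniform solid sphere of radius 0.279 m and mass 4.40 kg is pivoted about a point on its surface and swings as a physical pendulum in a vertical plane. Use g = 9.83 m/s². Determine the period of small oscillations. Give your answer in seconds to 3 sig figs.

I_cm = (2/5)mr² = 0.1370 kg·m². The pivot is at distance d = 0.279 m from the centre of mass.
By the parallel-axis theorem, I = I_cm + md² = 0.1370 + 0.3425 = 0.4795 kg·m².
T = 2π√(I/(mgd)) = 2π√(0.4795/(4.40 × 9.83 × 0.279)) = 1.25 s.

1.25 s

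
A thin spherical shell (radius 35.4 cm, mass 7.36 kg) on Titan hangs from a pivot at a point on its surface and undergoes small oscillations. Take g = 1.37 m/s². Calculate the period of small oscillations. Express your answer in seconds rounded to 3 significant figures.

I_cm = (2/3)mr² = 0.6149 kg·m². The pivot is at distance d = 0.354 m from the centre of mass.
By the parallel-axis theorem, I = I_cm + md² = 0.6149 + 0.9223 = 1.537 kg·m².
T = 2π√(I/(mgd)) = 2π√(1.537/(7.36 × 1.37 × 0.354)) = 4.12 s.

4.12 s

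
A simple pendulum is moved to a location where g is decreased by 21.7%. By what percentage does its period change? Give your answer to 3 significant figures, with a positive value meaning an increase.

T ∝ 1/√g, so T'/T = 1/√(0.7830) = 1.130.
Percentage change in T = (1.130 − 1) × 100% = 13.0%.

13.0%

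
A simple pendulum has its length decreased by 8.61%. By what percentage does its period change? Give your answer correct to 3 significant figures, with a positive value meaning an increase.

-4.40%

T ∝ √L, so T'/T = √(0.9139) = 0.9560.
Percentage change in T = (0.9560 − 1) × 100% = -4.40%.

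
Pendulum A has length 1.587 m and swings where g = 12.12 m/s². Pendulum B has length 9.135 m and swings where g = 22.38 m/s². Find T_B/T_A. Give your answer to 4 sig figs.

1.766

T = 2π√(L/g), so T_B/T_A = √((L_B/g_B)/(L_A/g_A)) = √((9.135/22.38)/(1.587/12.12)) = 1.766.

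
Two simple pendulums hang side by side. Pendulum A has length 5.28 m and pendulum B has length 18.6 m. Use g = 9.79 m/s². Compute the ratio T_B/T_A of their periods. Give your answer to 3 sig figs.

T ∝ √L, so T_B/T_A = √(L_B/L_A) = √(18.6/5.28) = 1.88.

1.88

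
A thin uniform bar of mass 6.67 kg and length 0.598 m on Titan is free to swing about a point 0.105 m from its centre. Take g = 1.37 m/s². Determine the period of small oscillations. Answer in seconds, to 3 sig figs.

For a physical pendulum T = 2π√(I/(mgd)), with d = 0.1050 m from pivot to centre of mass.
I_cm = mL²/12 = 6.67 × 0.598²/12 = 0.1988 kg·m²; I = I_cm + md² = 0.1988 + 6.67 × 0.1050² = 0.2723 kg·m².
T = 2π√(0.2723/(6.67 × 1.37 × 0.1050)) = 3.35 s.

3.35 s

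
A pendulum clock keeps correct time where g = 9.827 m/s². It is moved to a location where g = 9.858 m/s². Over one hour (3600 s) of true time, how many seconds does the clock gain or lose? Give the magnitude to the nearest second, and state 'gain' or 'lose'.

gain 6 s

The clock's period scales as T ∝ 1/√g, so T'/T = √(9.827/9.858) = 0.998426.
In 3600 s of true time the clock registers 3600/0.998426 = 3605.7 s, so it gains 6 s.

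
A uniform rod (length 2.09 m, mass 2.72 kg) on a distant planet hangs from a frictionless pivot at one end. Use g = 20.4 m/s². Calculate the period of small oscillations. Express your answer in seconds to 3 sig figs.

For a physical pendulum T = 2π√(I/(mgd)), with d = 1.045 m from pivot to centre of mass.
I_cm = mL²/12 = 2.72 × 2.09²/12 = 0.9901 kg·m²; I = I_cm + md² = 0.9901 + 2.72 × 1.045² = 3.960 kg·m².
T = 2π√(3.960/(2.72 × 20.4 × 1.045)) = 1.64 s.

1.64 s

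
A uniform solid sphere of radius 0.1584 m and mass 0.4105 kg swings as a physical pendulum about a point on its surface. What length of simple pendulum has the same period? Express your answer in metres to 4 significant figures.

0.2218 m

The equivalent simple-pendulum length is L_eq = I/(md), where I is about the pivot and d = 0.15840 m.
I_cm = (2/5)mR² = 0.0041199 kg·m², so I = I_cm + md² = 0.0041199 + 0.010300 = 0.014420 kg·m².
L_eq = 0.014420/(0.4105 × 0.15840) = 0.2218 m.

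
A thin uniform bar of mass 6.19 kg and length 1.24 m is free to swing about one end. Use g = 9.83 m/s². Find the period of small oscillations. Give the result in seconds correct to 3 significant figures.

1.82 s

For a physical pendulum T = 2π√(I/(mgd)), with d = 0.6200 m from pivot to centre of mass.
I_cm = mL²/12 = 6.19 × 1.24²/12 = 0.7931 kg·m²; I = I_cm + md² = 0.7931 + 6.19 × 0.6200² = 3.173 kg·m².
T = 2π√(3.173/(6.19 × 9.83 × 0.6200)) = 1.82 s.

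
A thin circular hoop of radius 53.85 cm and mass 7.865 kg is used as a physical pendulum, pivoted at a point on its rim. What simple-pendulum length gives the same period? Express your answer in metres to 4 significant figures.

The equivalent simple-pendulum length is L_eq = I/(md), where I is about the pivot and d = 0.53850 m.
I_cm = mR² = 2.2807 kg·m², so I = I_cm + md² = 2.2807 + 2.2807 = 4.5614 kg·m².
L_eq = 4.5614/(7.865 × 0.53850) = 1.077 m.

1.077 m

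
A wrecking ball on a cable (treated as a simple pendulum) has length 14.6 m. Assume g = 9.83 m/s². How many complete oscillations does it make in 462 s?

60

T = 2π√(L/g) = 2π√(14.6/9.83) = 7.657 s.
Number of complete oscillations = ⌊462/7.657⌋ = ⌊60.33⌋ = 60.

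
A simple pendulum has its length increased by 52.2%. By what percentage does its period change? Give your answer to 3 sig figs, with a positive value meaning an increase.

T ∝ √L, so T'/T = √(1.522) = 1.234.
Percentage change in T = (1.234 − 1) × 100% = 23.4%.

23.4%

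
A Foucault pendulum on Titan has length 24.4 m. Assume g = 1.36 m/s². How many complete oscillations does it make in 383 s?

T = 2π√(L/g) = 2π√(24.4/1.36) = 26.61 s.
Number of complete oscillations = ⌊383/26.61⌋ = ⌊14.39⌋ = 14.

14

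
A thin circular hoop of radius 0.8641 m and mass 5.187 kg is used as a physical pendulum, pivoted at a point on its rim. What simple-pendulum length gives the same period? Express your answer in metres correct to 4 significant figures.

1.728 m

The equivalent simple-pendulum length is L_eq = I/(md), where I is about the pivot and d = 0.86410 m.
I_cm = mR² = 3.8730 kg·m², so I = I_cm + md² = 3.8730 + 3.8730 = 7.7459 kg·m².
L_eq = 7.7459/(5.187 × 0.86410) = 1.728 m.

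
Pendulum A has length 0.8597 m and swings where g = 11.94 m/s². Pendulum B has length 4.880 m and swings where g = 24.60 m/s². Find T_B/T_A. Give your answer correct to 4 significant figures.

1.660

T = 2π√(L/g), so T_B/T_A = √((L_B/g_B)/(L_A/g_A)) = √((4.880/24.60)/(0.8597/11.94)) = 1.660.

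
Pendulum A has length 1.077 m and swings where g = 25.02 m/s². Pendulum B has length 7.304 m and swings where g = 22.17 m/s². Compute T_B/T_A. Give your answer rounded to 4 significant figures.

2.767

T = 2π√(L/g), so T_B/T_A = √((L_B/g_B)/(L_A/g_A)) = √((7.304/22.17)/(1.077/25.02)) = 2.767.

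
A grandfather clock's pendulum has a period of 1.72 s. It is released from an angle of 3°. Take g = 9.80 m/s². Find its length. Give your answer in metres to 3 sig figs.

0.734 m

From T = 2π√(L/g), L = gT²/(4π²) = 9.80 × 1.720²/(4π²) = 0.734 m.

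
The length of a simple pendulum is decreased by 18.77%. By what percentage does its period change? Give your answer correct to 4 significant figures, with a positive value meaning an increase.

T ∝ √L, so T'/T = √(0.81230) = 0.90128.
Percentage change in T = (0.90128 − 1) × 100% = -9.872%.

-9.872%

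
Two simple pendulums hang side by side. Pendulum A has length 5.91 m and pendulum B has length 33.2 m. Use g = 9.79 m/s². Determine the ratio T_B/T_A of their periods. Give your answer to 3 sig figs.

2.37

T ∝ √L, so T_B/T_A = √(L_B/L_A) = √(33.2/5.91) = 2.37.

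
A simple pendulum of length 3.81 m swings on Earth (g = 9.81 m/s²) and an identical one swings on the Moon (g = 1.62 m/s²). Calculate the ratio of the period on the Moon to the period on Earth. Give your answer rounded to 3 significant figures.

2.46

T ∝ 1/√g, so T₂/T₁ = √(g₁/g₂) = √(9.81/1.62) = 2.46.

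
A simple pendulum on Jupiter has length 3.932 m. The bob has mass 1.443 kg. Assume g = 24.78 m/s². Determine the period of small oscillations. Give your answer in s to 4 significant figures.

T = 2π√(L/g) = 2π√(3.932/24.78) = 2π × 0.39834 = 2.503 s.

2.503 s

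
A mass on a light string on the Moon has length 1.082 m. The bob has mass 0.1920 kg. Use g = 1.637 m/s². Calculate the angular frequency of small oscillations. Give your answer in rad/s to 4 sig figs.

1.230 rad/s

ω = √(g/L) = √(1.637/1.082) = 1.230 rad/s.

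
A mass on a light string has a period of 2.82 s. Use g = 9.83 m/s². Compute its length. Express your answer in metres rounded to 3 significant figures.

From T = 2π√(L/g), L = gT²/(4π²) = 9.83 × 2.820²/(4π²) = 1.98 m.

1.98 m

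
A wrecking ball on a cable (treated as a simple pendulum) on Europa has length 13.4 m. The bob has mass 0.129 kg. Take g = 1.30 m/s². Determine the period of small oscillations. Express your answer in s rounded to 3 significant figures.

20.2 s

T = 2π√(L/g) = 2π√(13.4/1.30) = 2π × 3.211 = 20.2 s.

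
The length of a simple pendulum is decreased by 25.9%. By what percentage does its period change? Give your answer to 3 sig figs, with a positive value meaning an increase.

T ∝ √L, so T'/T = √(0.7410) = 0.8608.
Percentage change in T = (0.8608 − 1) × 100% = -13.9%.

-13.9%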